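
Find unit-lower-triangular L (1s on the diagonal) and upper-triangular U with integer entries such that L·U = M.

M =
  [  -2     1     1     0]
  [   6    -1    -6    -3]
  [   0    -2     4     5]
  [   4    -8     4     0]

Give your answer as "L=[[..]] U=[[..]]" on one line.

  r1 -= -3·r0 → [0,2,-3,-3]
  r2 -= 0·r0 → [0,-2,4,5]
  r3 -= -2·r0 → [0,-6,6,0]
  r2 -= -1·r1 → [0,0,1,2]
  r3 -= -3·r1 → [0,0,-3,-9]
  r3 -= -3·r2 → [0,0,0,-3]

L=[[1,0,0,0],[-3,1,0,0],[0,-1,1,0],[-2,-3,-3,1]] U=[[-2,1,1,0],[0,2,-3,-3],[0,0,1,2],[0,0,0,-3]]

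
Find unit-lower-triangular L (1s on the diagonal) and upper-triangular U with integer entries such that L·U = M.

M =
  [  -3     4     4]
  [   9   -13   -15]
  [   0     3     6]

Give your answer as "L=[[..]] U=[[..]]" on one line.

  R1 -= -3·R0 → [0,-1,-3]
  R2 -= 0·R0 → [0,3,6]
  R2 -= -3·R1 → [0,0,-3]

L=[[1,0,0],[-3,1,0],[0,-3,1]] U=[[-3,4,4],[0,-1,-3],[0,0,-3]]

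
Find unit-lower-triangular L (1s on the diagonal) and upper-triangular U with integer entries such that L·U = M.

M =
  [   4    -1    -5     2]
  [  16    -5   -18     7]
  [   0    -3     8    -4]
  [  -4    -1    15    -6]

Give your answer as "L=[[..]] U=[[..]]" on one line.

  r1 -= 4·r0 → [0,-1,2,-1]
  r2 -= 0·r0 → [0,-3,8,-4]
  r3 -= -1·r0 → [0,-2,10,-4]
  r2 -= 3·r1 → [0,0,2,-1]
  r3 -= 2·r1 → [0,0,6,-2]
  r3 -= 3·r2 → [0,0,0,1]

L=[[1,0,0,0],[4,1,0,0],[0,3,1,0],[-1,2,3,1]] U=[[4,-1,-5,2],[0,-1,2,-1],[0,0,2,-1],[0,0,0,1]]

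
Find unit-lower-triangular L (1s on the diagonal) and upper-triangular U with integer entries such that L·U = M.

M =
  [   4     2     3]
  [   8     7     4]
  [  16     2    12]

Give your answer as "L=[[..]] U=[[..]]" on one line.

L=[[1,0,0],[2,1,0],[4,-2,1]] U=[[4,2,3],[0,3,-2],[0,0,-4]]

  R1 -= 2·R0 → [0,3,-2]
  R2 -= 4·R0 → [0,-6,0]
  R2 -= -2·R1 → [0,0,-4]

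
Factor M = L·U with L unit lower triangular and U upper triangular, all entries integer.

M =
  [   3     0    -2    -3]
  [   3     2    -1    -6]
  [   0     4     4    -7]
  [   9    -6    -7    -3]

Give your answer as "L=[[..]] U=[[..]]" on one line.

L=[[1,0,0,0],[1,1,0,0],[0,2,1,0],[3,-3,1,1]] U=[[3,0,-2,-3],[0,2,1,-3],[0,0,2,-1],[0,0,0,-2]]

  r1 -= 1·r0 → [0,2,1,-3]
  r2 -= 0·r0 → [0,4,4,-7]
  r3 -= 3·r0 → [0,-6,-1,6]
  r2 -= 2·r1 → [0,0,2,-1]
  r3 -= -3·r1 → [0,0,2,-3]
  r3 -= 1·r2 → [0,0,0,-2]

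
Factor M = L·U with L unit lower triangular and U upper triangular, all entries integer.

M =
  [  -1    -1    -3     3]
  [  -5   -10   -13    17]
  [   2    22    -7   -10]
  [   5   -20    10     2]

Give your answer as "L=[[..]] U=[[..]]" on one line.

  R1 -= 5·R0 → [0,-5,2,2]
  R2 -= -2·R0 → [0,20,-13,-4]
  R3 -= -5·R0 → [0,-25,-5,17]
  R2 -= -4·R1 → [0,0,-5,4]
  R3 -= 5·R1 → [0,0,-15,7]
  R3 -= 3·R2 → [0,0,0,-5]

L=[[1,0,0,0],[5,1,0,0],[-2,-4,1,0],[-5,5,3,1]] U=[[-1,-1,-3,3],[0,-5,2,2],[0,0,-5,4],[0,0,0,-5]]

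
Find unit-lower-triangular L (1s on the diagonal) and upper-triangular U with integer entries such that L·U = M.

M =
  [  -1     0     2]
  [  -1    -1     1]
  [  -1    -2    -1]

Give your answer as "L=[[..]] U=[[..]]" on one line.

  r1 -= 1·r0 → [0,-1,-1]
  r2 -= 1·r0 → [0,-2,-3]
  r2 -= 2·r1 → [0,0,-1]

L=[[1,0,0],[1,1,0],[1,2,1]] U=[[-1,0,2],[0,-1,-1],[0,0,-1]]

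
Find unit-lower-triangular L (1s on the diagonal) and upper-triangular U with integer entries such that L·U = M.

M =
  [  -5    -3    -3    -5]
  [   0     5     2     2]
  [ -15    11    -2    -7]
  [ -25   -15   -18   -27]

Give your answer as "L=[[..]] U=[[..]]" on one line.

  R1 -= 0·R0 → [0,5,2,2]
  R2 -= 3·R0 → [0,20,7,8]
  R3 -= 5·R0 → [0,0,-3,-2]
  R2 -= 4·R1 → [0,0,-1,0]
  R3 -= 0·R1 → [0,0,-3,-2]
  R3 -= 3·R2 → [0,0,0,-2]

L=[[1,0,0,0],[0,1,0,0],[3,4,1,0],[5,0,3,1]] U=[[-5,-3,-3,-5],[0,5,2,2],[0,0,-1,0],[0,0,0,-2]]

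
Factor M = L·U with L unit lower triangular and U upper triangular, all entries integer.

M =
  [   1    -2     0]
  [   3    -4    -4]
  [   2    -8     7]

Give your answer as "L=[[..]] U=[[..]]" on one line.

L=[[1,0,0],[3,1,0],[2,-2,1]] U=[[1,-2,0],[0,2,-4],[0,0,-1]]

  row1 -= 3·row0 → [0,2,-4]
  row2 -= 2·row0 → [0,-4,7]
  row2 -= -2·row1 → [0,0,-1]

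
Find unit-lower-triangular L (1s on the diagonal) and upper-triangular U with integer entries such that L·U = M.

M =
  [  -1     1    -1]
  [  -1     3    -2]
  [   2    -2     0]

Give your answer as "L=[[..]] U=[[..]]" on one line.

  row1 -= 1·row0 → [0,2,-1]
  row2 -= -2·row0 → [0,0,-2]
  row2 -= 0·row1 → [0,0,-2]

L=[[1,0,0],[1,1,0],[-2,0,1]] U=[[-1,1,-1],[0,2,-1],[0,0,-2]]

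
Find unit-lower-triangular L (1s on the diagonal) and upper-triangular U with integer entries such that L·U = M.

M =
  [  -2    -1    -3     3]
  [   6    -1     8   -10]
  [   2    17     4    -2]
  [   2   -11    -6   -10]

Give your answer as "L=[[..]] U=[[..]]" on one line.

  r1 -= -3·r0 → [0,-4,-1,-1]
  r2 -= -1·r0 → [0,16,1,1]
  r3 -= -1·r0 → [0,-12,-9,-7]
  r2 -= -4·r1 → [0,0,-3,-3]
  r3 -= 3·r1 → [0,0,-6,-4]
  r3 -= 2·r2 → [0,0,0,2]

L=[[1,0,0,0],[-3,1,0,0],[-1,-4,1,0],[-1,3,2,1]] U=[[-2,-1,-3,3],[0,-4,-1,-1],[0,0,-3,-3],[0,0,0,2]]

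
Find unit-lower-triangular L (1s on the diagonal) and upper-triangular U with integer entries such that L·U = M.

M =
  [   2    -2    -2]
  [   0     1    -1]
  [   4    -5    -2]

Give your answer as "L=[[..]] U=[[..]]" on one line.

L=[[1,0,0],[0,1,0],[2,-1,1]] U=[[2,-2,-2],[0,1,-1],[0,0,1]]

  R1 -= 0·R0 → [0,1,-1]
  R2 -= 2·R0 → [0,-1,2]
  R2 -= -1·R1 → [0,0,1]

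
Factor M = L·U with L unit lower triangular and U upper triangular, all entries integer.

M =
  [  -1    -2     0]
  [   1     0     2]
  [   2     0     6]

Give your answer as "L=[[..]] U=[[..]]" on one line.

  row1 -= -1·row0 → [0,-2,2]
  row2 -= -2·row0 → [0,-4,6]
  row2 -= 2·row1 → [0,0,2]

L=[[1,0,0],[-1,1,0],[-2,2,1]] U=[[-1,-2,0],[0,-2,2],[0,0,2]]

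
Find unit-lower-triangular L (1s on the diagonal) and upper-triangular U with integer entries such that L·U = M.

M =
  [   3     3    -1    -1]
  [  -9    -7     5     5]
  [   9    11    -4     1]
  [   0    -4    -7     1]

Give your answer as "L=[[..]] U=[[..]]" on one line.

  row1 -= -3·row0 → [0,2,2,2]
  row2 -= 3·row0 → [0,2,-1,4]
  row3 -= 0·row0 → [0,-4,-7,1]
  row2 -= 1·row1 → [0,0,-3,2]
  row3 -= -2·row1 → [0,0,-3,5]
  row3 -= 1·row2 → [0,0,0,3]

L=[[1,0,0,0],[-3,1,0,0],[3,1,1,0],[0,-2,1,1]] U=[[3,3,-1,-1],[0,2,2,2],[0,0,-3,2],[0,0,0,3]]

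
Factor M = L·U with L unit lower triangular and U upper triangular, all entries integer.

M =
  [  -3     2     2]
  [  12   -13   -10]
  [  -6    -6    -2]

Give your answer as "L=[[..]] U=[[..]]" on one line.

  row1 -= -4·row0 → [0,-5,-2]
  row2 -= 2·row0 → [0,-10,-6]
  row2 -= 2·row1 → [0,0,-2]

L=[[1,0,0],[-4,1,0],[2,2,1]] U=[[-3,2,2],[0,-5,-2],[0,0,-2]]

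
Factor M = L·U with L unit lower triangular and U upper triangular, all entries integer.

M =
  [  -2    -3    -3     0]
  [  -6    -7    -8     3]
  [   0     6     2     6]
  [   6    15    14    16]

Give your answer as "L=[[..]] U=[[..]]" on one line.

L=[[1,0,0,0],[3,1,0,0],[0,3,1,0],[-3,3,-2,1]] U=[[-2,-3,-3,0],[0,2,1,3],[0,0,-1,-3],[0,0,0,1]]

  r1 -= 3·r0 → [0,2,1,3]
  r2 -= 0·r0 → [0,6,2,6]
  r3 -= -3·r0 → [0,6,5,16]
  r2 -= 3·r1 → [0,0,-1,-3]
  r3 -= 3·r1 → [0,0,2,7]
  r3 -= -2·r2 → [0,0,0,1]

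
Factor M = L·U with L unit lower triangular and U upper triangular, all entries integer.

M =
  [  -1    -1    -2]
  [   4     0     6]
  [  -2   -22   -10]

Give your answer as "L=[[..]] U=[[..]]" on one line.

  R1 -= -4·R0 → [0,-4,-2]
  R2 -= 2·R0 → [0,-20,-6]
  R2 -= 5·R1 → [0,0,4]

L=[[1,0,0],[-4,1,0],[2,5,1]] U=[[-1,-1,-2],[0,-4,-2],[0,0,4]]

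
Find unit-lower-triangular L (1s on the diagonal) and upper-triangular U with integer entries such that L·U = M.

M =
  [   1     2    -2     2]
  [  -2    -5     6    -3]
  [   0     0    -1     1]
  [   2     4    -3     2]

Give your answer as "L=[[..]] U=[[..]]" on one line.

L=[[1,0,0,0],[-2,1,0,0],[0,0,1,0],[2,0,-1,1]] U=[[1,2,-2,2],[0,-1,2,1],[0,0,-1,1],[0,0,0,-1]]

  R1 -= -2·R0 → [0,-1,2,1]
  R2 -= 0·R0 → [0,0,-1,1]
  R3 -= 2·R0 → [0,0,1,-2]
  R2 -= 0·R1 → [0,0,-1,1]
  R3 -= 0·R1 → [0,0,1,-2]
  R3 -= -1·R2 → [0,0,0,-1]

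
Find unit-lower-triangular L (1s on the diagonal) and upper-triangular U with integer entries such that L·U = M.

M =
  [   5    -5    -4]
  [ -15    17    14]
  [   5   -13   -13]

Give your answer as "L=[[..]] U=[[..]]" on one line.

L=[[1,0,0],[-3,1,0],[1,-4,1]] U=[[5,-5,-4],[0,2,2],[0,0,-1]]

  row1 -= -3·row0 → [0,2,2]
  row2 -= 1·row0 → [0,-8,-9]
  row2 -= -4·row1 → [0,0,-1]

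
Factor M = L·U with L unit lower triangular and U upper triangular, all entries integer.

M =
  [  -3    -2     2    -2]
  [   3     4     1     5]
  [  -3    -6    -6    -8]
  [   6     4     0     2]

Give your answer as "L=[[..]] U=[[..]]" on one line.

L=[[1,0,0,0],[-1,1,0,0],[1,-2,1,0],[-2,0,-2,1]] U=[[-3,-2,2,-2],[0,2,3,3],[0,0,-2,0],[0,0,0,-2]]

  row1 -= -1·row0 → [0,2,3,3]
  row2 -= 1·row0 → [0,-4,-8,-6]
  row3 -= -2·row0 → [0,0,4,-2]
  row2 -= -2·row1 → [0,0,-2,0]
  row3 -= 0·row1 → [0,0,4,-2]
  row3 -= -2·row2 → [0,0,0,-2]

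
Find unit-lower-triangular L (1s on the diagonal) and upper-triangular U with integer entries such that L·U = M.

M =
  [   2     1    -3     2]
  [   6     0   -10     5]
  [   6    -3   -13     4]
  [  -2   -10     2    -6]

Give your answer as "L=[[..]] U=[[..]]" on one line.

  row1 -= 3·row0 → [0,-3,-1,-1]
  row2 -= 3·row0 → [0,-6,-4,-2]
  row3 -= -1·row0 → [0,-9,-1,-4]
  row2 -= 2·row1 → [0,0,-2,0]
  row3 -= 3·row1 → [0,0,2,-1]
  row3 -= -1·row2 → [0,0,0,-1]

L=[[1,0,0,0],[3,1,0,0],[3,2,1,0],[-1,3,-1,1]] U=[[2,1,-3,2],[0,-3,-1,-1],[0,0,-2,0],[0,0,0,-1]]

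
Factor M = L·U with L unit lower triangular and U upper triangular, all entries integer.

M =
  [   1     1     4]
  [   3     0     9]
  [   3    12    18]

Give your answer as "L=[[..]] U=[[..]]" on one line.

  r1 -= 3·r0 → [0,-3,-3]
  r2 -= 3·r0 → [0,9,6]
  r2 -= -3·r1 → [0,0,-3]

L=[[1,0,0],[3,1,0],[3,-3,1]] U=[[1,1,4],[0,-3,-3],[0,0,-3]]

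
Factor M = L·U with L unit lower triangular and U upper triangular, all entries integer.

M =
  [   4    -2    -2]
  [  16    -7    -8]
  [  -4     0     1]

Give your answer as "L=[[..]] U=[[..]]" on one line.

L=[[1,0,0],[4,1,0],[-1,-2,1]] U=[[4,-2,-2],[0,1,0],[0,0,-1]]

  R1 -= 4·R0 → [0,1,0]
  R2 -= -1·R0 → [0,-2,-1]
  R2 -= -2·R1 → [0,0,-1]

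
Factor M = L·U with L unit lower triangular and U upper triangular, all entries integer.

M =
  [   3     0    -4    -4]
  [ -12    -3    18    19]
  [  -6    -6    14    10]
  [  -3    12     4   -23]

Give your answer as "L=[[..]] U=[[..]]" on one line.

L=[[1,0,0,0],[-4,1,0,0],[-2,2,1,0],[-1,-4,4,1]] U=[[3,0,-4,-4],[0,-3,2,3],[0,0,2,-4],[0,0,0,1]]

  r1 -= -4·r0 → [0,-3,2,3]
  r2 -= -2·r0 → [0,-6,6,2]
  r3 -= -1·r0 → [0,12,0,-27]
  r2 -= 2·r1 → [0,0,2,-4]
  r3 -= -4·r1 → [0,0,8,-15]
  r3 -= 4·r2 → [0,0,0,1]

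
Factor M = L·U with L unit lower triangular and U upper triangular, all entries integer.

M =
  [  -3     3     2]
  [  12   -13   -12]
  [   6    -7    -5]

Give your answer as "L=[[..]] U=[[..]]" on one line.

L=[[1,0,0],[-4,1,0],[-2,1,1]] U=[[-3,3,2],[0,-1,-4],[0,0,3]]

  r1 -= -4·r0 → [0,-1,-4]
  r2 -= -2·r0 → [0,-1,-1]
  r2 -= 1·r1 → [0,0,3]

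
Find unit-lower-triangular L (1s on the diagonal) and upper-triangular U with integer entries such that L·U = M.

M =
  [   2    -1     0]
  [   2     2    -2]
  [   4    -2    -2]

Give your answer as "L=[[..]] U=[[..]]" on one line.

  r1 -= 1·r0 → [0,3,-2]
  r2 -= 2·r0 → [0,0,-2]
  r2 -= 0·r1 → [0,0,-2]

L=[[1,0,0],[1,1,0],[2,0,1]] U=[[2,-1,0],[0,3,-2],[0,0,-2]]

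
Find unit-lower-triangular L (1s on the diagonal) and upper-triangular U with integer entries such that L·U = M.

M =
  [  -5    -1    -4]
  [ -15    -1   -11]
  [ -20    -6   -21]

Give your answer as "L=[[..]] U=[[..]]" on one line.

L=[[1,0,0],[3,1,0],[4,-1,1]] U=[[-5,-1,-4],[0,2,1],[0,0,-4]]

  r1 -= 3·r0 → [0,2,1]
  r2 -= 4·r0 → [0,-2,-5]
  r2 -= -1·r1 → [0,0,-4]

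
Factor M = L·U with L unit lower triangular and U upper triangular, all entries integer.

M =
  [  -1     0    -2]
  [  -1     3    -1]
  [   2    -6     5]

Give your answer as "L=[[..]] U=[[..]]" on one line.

L=[[1,0,0],[1,1,0],[-2,-2,1]] U=[[-1,0,-2],[0,3,1],[0,0,3]]

  r1 -= 1·r0 → [0,3,1]
  r2 -= -2·r0 → [0,-6,1]
  r2 -= -2·r1 → [0,0,3]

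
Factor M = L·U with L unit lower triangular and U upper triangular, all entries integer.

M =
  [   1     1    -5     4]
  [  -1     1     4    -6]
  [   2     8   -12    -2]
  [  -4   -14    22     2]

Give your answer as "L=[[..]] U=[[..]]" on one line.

  row1 -= -1·row0 → [0,2,-1,-2]
  row2 -= 2·row0 → [0,6,-2,-10]
  row3 -= -4·row0 → [0,-10,2,18]
  row2 -= 3·row1 → [0,0,1,-4]
  row3 -= -5·row1 → [0,0,-3,8]
  row3 -= -3·row2 → [0,0,0,-4]

L=[[1,0,0,0],[-1,1,0,0],[2,3,1,0],[-4,-5,-3,1]] U=[[1,1,-5,4],[0,2,-1,-2],[0,0,1,-4],[0,0,0,-4]]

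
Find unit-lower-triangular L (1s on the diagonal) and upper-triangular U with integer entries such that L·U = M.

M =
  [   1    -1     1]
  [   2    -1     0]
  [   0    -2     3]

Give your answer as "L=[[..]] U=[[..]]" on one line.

  row1 -= 2·row0 → [0,1,-2]
  row2 -= 0·row0 → [0,-2,3]
  row2 -= -2·row1 → [0,0,-1]

L=[[1,0,0],[2,1,0],[0,-2,1]] U=[[1,-1,1],[0,1,-2],[0,0,-1]]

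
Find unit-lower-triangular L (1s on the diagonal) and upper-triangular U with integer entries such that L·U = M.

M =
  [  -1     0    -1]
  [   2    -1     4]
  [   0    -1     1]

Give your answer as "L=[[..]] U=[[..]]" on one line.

  R1 -= -2·R0 → [0,-1,2]
  R2 -= 0·R0 → [0,-1,1]
  R2 -= 1·R1 → [0,0,-1]

L=[[1,0,0],[-2,1,0],[0,1,1]] U=[[-1,0,-1],[0,-1,2],[0,0,-1]]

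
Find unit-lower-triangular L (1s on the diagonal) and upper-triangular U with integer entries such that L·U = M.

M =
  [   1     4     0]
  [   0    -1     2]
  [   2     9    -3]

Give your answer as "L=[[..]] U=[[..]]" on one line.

  r1 -= 0·r0 → [0,-1,2]
  r2 -= 2·r0 → [0,1,-3]
  r2 -= -1·r1 → [0,0,-1]

L=[[1,0,0],[0,1,0],[2,-1,1]] U=[[1,4,0],[0,-1,2],[0,0,-1]]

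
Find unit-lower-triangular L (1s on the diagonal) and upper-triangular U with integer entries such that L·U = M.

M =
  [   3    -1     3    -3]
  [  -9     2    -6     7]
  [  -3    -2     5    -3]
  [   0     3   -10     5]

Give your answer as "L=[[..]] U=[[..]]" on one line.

L=[[1,0,0,0],[-3,1,0,0],[-1,3,1,0],[0,-3,1,1]] U=[[3,-1,3,-3],[0,-1,3,-2],[0,0,-1,0],[0,0,0,-1]]

  r1 -= -3·r0 → [0,-1,3,-2]
  r2 -= -1·r0 → [0,-3,8,-6]
  r3 -= 0·r0 → [0,3,-10,5]
  r2 -= 3·r1 → [0,0,-1,0]
  r3 -= -3·r1 → [0,0,-1,-1]
  r3 -= 1·r2 → [0,0,0,-1]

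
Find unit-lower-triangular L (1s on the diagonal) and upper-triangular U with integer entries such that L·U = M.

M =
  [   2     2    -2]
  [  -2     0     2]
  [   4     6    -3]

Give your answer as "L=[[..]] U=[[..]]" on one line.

  R1 -= -1·R0 → [0,2,0]
  R2 -= 2·R0 → [0,2,1]
  R2 -= 1·R1 → [0,0,1]

L=[[1,0,0],[-1,1,0],[2,1,1]] U=[[2,2,-2],[0,2,0],[0,0,1]]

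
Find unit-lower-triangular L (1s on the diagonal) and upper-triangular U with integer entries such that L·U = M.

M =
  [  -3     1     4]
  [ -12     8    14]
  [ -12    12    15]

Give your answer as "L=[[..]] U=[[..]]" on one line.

  row1 -= 4·row0 → [0,4,-2]
  row2 -= 4·row0 → [0,8,-1]
  row2 -= 2·row1 → [0,0,3]

L=[[1,0,0],[4,1,0],[4,2,1]] U=[[-3,1,4],[0,4,-2],[0,0,3]]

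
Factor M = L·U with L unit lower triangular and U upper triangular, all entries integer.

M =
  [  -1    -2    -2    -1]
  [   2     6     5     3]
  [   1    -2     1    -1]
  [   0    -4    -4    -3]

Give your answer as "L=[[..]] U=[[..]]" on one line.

  R1 -= -2·R0 → [0,2,1,1]
  R2 -= -1·R0 → [0,-4,-1,-2]
  R3 -= 0·R0 → [0,-4,-4,-3]
  R2 -= -2·R1 → [0,0,1,0]
  R3 -= -2·R1 → [0,0,-2,-1]
  R3 -= -2·R2 → [0,0,0,-1]

L=[[1,0,0,0],[-2,1,0,0],[-1,-2,1,0],[0,-2,-2,1]] U=[[-1,-2,-2,-1],[0,2,1,1],[0,0,1,0],[0,0,0,-1]]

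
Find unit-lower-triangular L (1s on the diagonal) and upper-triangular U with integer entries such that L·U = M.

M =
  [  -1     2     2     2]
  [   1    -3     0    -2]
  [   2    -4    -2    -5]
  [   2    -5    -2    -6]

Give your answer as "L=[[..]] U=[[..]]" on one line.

  R1 -= -1·R0 → [0,-1,2,0]
  R2 -= -2·R0 → [0,0,2,-1]
  R3 -= -2·R0 → [0,-1,2,-2]
  R2 -= 0·R1 → [0,0,2,-1]
  R3 -= 1·R1 → [0,0,0,-2]
  R3 -= 0·R2 → [0,0,0,-2]

L=[[1,0,0,0],[-1,1,0,0],[-2,0,1,0],[-2,1,0,1]] U=[[-1,2,2,2],[0,-1,2,0],[0,0,2,-1],[0,0,0,-2]]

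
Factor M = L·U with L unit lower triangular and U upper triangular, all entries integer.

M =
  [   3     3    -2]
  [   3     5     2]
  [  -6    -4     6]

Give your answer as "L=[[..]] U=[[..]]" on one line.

  R1 -= 1·R0 → [0,2,4]
  R2 -= -2·R0 → [0,2,2]
  R2 -= 1·R1 → [0,0,-2]

L=[[1,0,0],[1,1,0],[-2,1,1]] U=[[3,3,-2],[0,2,4],[0,0,-2]]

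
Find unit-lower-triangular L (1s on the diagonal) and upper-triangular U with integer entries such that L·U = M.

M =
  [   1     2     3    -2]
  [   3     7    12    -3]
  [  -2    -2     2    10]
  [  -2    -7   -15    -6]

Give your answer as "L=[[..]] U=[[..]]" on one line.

  row1 -= 3·row0 → [0,1,3,3]
  row2 -= -2·row0 → [0,2,8,6]
  row3 -= -2·row0 → [0,-3,-9,-10]
  row2 -= 2·row1 → [0,0,2,0]
  row3 -= -3·row1 → [0,0,0,-1]
  row3 -= 0·row2 → [0,0,0,-1]

L=[[1,0,0,0],[3,1,0,0],[-2,2,1,0],[-2,-3,0,1]] U=[[1,2,3,-2],[0,1,3,3],[0,0,2,0],[0,0,0,-1]]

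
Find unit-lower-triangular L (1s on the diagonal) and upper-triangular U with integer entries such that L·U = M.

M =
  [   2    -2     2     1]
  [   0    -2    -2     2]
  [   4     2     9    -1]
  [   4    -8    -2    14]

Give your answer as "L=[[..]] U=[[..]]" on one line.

L=[[1,0,0,0],[0,1,0,0],[2,-3,1,0],[2,2,2,1]] U=[[2,-2,2,1],[0,-2,-2,2],[0,0,-1,3],[0,0,0,2]]

  row1 -= 0·row0 → [0,-2,-2,2]
  row2 -= 2·row0 → [0,6,5,-3]
  row3 -= 2·row0 → [0,-4,-6,12]
  row2 -= -3·row1 → [0,0,-1,3]
  row3 -= 2·row1 → [0,0,-2,8]
  row3 -= 2·row2 → [0,0,0,2]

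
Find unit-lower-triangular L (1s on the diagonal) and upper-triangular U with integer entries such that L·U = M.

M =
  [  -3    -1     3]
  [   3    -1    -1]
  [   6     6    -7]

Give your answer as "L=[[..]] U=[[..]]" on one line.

  R1 -= -1·R0 → [0,-2,2]
  R2 -= -2·R0 → [0,4,-1]
  R2 -= -2·R1 → [0,0,3]

L=[[1,0,0],[-1,1,0],[-2,-2,1]] U=[[-3,-1,3],[0,-2,2],[0,0,3]]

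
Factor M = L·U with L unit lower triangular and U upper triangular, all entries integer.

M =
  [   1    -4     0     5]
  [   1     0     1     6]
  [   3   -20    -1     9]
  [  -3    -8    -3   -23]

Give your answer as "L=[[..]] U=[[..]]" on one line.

L=[[1,0,0,0],[1,1,0,0],[3,-2,1,0],[-3,-5,2,1]] U=[[1,-4,0,5],[0,4,1,1],[0,0,1,-4],[0,0,0,5]]

  row1 -= 1·row0 → [0,4,1,1]
  row2 -= 3·row0 → [0,-8,-1,-6]
  row3 -= -3·row0 → [0,-20,-3,-8]
  row2 -= -2·row1 → [0,0,1,-4]
  row3 -= -5·row1 → [0,0,2,-3]
  row3 -= 2·row2 → [0,0,0,5]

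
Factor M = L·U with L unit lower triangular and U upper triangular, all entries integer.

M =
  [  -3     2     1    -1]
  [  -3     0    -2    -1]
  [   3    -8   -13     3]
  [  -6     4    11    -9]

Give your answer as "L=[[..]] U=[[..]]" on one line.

L=[[1,0,0,0],[1,1,0,0],[-1,3,1,0],[2,0,-3,1]] U=[[-3,2,1,-1],[0,-2,-3,0],[0,0,-3,2],[0,0,0,-1]]

  R1 -= 1·R0 → [0,-2,-3,0]
  R2 -= -1·R0 → [0,-6,-12,2]
  R3 -= 2·R0 → [0,0,9,-7]
  R2 -= 3·R1 → [0,0,-3,2]
  R3 -= 0·R1 → [0,0,9,-7]
  R3 -= -3·R2 → [0,0,0,-1]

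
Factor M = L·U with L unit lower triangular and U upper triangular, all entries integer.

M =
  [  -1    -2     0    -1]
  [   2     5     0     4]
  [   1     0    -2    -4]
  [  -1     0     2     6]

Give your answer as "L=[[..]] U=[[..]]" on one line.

  R1 -= -2·R0 → [0,1,0,2]
  R2 -= -1·R0 → [0,-2,-2,-5]
  R3 -= 1·R0 → [0,2,2,7]
  R2 -= -2·R1 → [0,0,-2,-1]
  R3 -= 2·R1 → [0,0,2,3]
  R3 -= -1·R2 → [0,0,0,2]

L=[[1,0,0,0],[-2,1,0,0],[-1,-2,1,0],[1,2,-1,1]] U=[[-1,-2,0,-1],[0,1,0,2],[0,0,-2,-1],[0,0,0,2]]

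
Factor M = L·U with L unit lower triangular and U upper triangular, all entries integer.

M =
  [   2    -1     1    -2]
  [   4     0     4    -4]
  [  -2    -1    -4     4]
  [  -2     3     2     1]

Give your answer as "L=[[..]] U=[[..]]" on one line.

  R1 -= 2·R0 → [0,2,2,0]
  R2 -= -1·R0 → [0,-2,-3,2]
  R3 -= -1·R0 → [0,2,3,-1]
  R2 -= -1·R1 → [0,0,-1,2]
  R3 -= 1·R1 → [0,0,1,-1]
  R3 -= -1·R2 → [0,0,0,1]

L=[[1,0,0,0],[2,1,0,0],[-1,-1,1,0],[-1,1,-1,1]] U=[[2,-1,1,-2],[0,2,2,0],[0,0,-1,2],[0,0,0,1]]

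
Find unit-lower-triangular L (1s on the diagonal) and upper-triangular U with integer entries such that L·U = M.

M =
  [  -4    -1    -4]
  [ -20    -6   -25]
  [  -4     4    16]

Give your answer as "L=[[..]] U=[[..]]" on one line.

  row1 -= 5·row0 → [0,-1,-5]
  row2 -= 1·row0 → [0,5,20]
  row2 -= -5·row1 → [0,0,-5]

L=[[1,0,0],[5,1,0],[1,-5,1]] U=[[-4,-1,-4],[0,-1,-5],[0,0,-5]]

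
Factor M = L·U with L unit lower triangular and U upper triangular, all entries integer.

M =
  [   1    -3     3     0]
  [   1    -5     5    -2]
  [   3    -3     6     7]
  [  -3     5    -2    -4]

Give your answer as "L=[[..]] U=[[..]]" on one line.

  r1 -= 1·r0 → [0,-2,2,-2]
  r2 -= 3·r0 → [0,6,-3,7]
  r3 -= -3·r0 → [0,-4,7,-4]
  r2 -= -3·r1 → [0,0,3,1]
  r3 -= 2·r1 → [0,0,3,0]
  r3 -= 1·r2 → [0,0,0,-1]

L=[[1,0,0,0],[1,1,0,0],[3,-3,1,0],[-3,2,1,1]] U=[[1,-3,3,0],[0,-2,2,-2],[0,0,3,1],[0,0,0,-1]]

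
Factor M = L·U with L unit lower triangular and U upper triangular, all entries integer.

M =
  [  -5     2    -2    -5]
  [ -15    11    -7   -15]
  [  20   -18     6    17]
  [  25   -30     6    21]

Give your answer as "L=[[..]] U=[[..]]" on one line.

  r1 -= 3·r0 → [0,5,-1,0]
  r2 -= -4·r0 → [0,-10,-2,-3]
  r3 -= -5·r0 → [0,-20,-4,-4]
  r2 -= -2·r1 → [0,0,-4,-3]
  r3 -= -4·r1 → [0,0,-8,-4]
  r3 -= 2·r2 → [0,0,0,2]

L=[[1,0,0,0],[3,1,0,0],[-4,-2,1,0],[-5,-4,2,1]] U=[[-5,2,-2,-5],[0,5,-1,0],[0,0,-4,-3],[0,0,0,2]]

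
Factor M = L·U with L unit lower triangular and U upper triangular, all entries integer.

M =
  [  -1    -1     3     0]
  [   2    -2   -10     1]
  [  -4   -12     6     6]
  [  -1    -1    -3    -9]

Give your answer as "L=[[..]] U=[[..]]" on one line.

L=[[1,0,0,0],[-2,1,0,0],[4,2,1,0],[1,0,-3,1]] U=[[-1,-1,3,0],[0,-4,-4,1],[0,0,2,4],[0,0,0,3]]

  row1 -= -2·row0 → [0,-4,-4,1]
  row2 -= 4·row0 → [0,-8,-6,6]
  row3 -= 1·row0 → [0,0,-6,-9]
  row2 -= 2·row1 → [0,0,2,4]
  row3 -= 0·row1 → [0,0,-6,-9]
  row3 -= -3·row2 → [0,0,0,3]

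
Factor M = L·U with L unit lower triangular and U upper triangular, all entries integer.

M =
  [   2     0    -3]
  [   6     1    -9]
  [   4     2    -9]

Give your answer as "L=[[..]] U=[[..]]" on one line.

L=[[1,0,0],[3,1,0],[2,2,1]] U=[[2,0,-3],[0,1,0],[0,0,-3]]

  R1 -= 3·R0 → [0,1,0]
  R2 -= 2·R0 → [0,2,-3]
  R2 -= 2·R1 → [0,0,-3]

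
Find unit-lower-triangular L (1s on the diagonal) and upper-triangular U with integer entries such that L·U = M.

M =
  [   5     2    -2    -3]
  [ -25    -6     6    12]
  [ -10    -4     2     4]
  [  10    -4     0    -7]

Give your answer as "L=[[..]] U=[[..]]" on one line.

L=[[1,0,0,0],[-5,1,0,0],[-2,0,1,0],[2,-2,2,1]] U=[[5,2,-2,-3],[0,4,-4,-3],[0,0,-2,-2],[0,0,0,-3]]

  row1 -= -5·row0 → [0,4,-4,-3]
  row2 -= -2·row0 → [0,0,-2,-2]
  row3 -= 2·row0 → [0,-8,4,-1]
  row2 -= 0·row1 → [0,0,-2,-2]
  row3 -= -2·row1 → [0,0,-4,-7]
  row3 -= 2·row2 → [0,0,0,-3]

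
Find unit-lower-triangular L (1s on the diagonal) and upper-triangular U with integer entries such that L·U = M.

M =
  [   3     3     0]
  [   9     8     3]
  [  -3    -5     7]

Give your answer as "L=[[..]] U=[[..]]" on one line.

L=[[1,0,0],[3,1,0],[-1,2,1]] U=[[3,3,0],[0,-1,3],[0,0,1]]

  row1 -= 3·row0 → [0,-1,3]
  row2 -= -1·row0 → [0,-2,7]
  row2 -= 2·row1 → [0,0,1]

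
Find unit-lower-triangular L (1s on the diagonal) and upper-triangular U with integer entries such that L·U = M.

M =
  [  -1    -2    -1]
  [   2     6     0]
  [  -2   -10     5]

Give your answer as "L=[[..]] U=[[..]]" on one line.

L=[[1,0,0],[-2,1,0],[2,-3,1]] U=[[-1,-2,-1],[0,2,-2],[0,0,1]]

  row1 -= -2·row0 → [0,2,-2]
  row2 -= 2·row0 → [0,-6,7]
  row2 -= -3·row1 → [0,0,1]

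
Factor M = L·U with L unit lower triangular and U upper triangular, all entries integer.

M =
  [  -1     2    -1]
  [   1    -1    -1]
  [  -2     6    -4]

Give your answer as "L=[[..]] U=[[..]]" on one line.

L=[[1,0,0],[-1,1,0],[2,2,1]] U=[[-1,2,-1],[0,1,-2],[0,0,2]]

  row1 -= -1·row0 → [0,1,-2]
  row2 -= 2·row0 → [0,2,-2]
  row2 -= 2·row1 → [0,0,2]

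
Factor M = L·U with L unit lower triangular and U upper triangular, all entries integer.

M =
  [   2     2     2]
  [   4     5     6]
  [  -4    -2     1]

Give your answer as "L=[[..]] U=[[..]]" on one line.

  r1 -= 2·r0 → [0,1,2]
  r2 -= -2·r0 → [0,2,5]
  r2 -= 2·r1 → [0,0,1]

L=[[1,0,0],[2,1,0],[-2,2,1]] U=[[2,2,2],[0,1,2],[0,0,1]]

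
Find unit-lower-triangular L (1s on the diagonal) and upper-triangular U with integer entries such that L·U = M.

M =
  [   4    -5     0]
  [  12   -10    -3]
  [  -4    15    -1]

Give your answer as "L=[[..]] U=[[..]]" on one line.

  R1 -= 3·R0 → [0,5,-3]
  R2 -= -1·R0 → [0,10,-1]
  R2 -= 2·R1 → [0,0,5]

L=[[1,0,0],[3,1,0],[-1,2,1]] U=[[4,-5,0],[0,5,-3],[0,0,5]]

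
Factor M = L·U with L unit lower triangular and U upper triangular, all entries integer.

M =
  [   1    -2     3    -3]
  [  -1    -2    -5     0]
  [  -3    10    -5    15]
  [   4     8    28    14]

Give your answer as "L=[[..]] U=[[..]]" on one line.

L=[[1,0,0,0],[-1,1,0,0],[-3,-1,1,0],[4,-4,4,1]] U=[[1,-2,3,-3],[0,-4,-2,-3],[0,0,2,3],[0,0,0,2]]

  r1 -= -1·r0 → [0,-4,-2,-3]
  r2 -= -3·r0 → [0,4,4,6]
  r3 -= 4·r0 → [0,16,16,26]
  r2 -= -1·r1 → [0,0,2,3]
  r3 -= -4·r1 → [0,0,8,14]
  r3 -= 4·r2 → [0,0,0,2]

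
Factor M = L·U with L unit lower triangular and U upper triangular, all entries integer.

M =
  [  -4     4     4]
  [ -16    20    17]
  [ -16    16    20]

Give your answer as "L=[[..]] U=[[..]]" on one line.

  r1 -= 4·r0 → [0,4,1]
  r2 -= 4·r0 → [0,0,4]
  r2 -= 0·r1 → [0,0,4]

L=[[1,0,0],[4,1,0],[4,0,1]] U=[[-4,4,4],[0,4,1],[0,0,4]]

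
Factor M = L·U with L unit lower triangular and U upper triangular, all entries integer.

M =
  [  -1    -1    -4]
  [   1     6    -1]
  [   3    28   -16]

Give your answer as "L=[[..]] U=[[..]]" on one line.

L=[[1,0,0],[-1,1,0],[-3,5,1]] U=[[-1,-1,-4],[0,5,-5],[0,0,-3]]

  r1 -= -1·r0 → [0,5,-5]
  r2 -= -3·r0 → [0,25,-28]
  r2 -= 5·r1 → [0,0,-3]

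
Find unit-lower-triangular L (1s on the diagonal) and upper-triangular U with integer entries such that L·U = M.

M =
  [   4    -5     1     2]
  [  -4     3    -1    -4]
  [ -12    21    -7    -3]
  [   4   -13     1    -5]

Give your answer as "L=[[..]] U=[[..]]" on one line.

L=[[1,0,0,0],[-1,1,0,0],[-3,-3,1,0],[1,4,0,1]] U=[[4,-5,1,2],[0,-2,0,-2],[0,0,-4,-3],[0,0,0,1]]

  R1 -= -1·R0 → [0,-2,0,-2]
  R2 -= -3·R0 → [0,6,-4,3]
  R3 -= 1·R0 → [0,-8,0,-7]
  R2 -= -3·R1 → [0,0,-4,-3]
  R3 -= 4·R1 → [0,0,0,1]
  R3 -= 0·R2 → [0,0,0,1]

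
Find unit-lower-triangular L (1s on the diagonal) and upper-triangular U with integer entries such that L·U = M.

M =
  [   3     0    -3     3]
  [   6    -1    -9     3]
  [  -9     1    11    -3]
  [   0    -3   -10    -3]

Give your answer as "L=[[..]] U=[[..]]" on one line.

  row1 -= 2·row0 → [0,-1,-3,-3]
  row2 -= -3·row0 → [0,1,2,6]
  row3 -= 0·row0 → [0,-3,-10,-3]
  row2 -= -1·row1 → [0,0,-1,3]
  row3 -= 3·row1 → [0,0,-1,6]
  row3 -= 1·row2 → [0,0,0,3]

L=[[1,0,0,0],[2,1,0,0],[-3,-1,1,0],[0,3,1,1]] U=[[3,0,-3,3],[0,-1,-3,-3],[0,0,-1,3],[0,0,0,3]]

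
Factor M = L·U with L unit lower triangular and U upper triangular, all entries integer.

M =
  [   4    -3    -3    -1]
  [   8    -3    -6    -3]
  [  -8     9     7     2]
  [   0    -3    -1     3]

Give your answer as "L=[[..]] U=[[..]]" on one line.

L=[[1,0,0,0],[2,1,0,0],[-2,1,1,0],[0,-1,-1,1]] U=[[4,-3,-3,-1],[0,3,0,-1],[0,0,1,1],[0,0,0,3]]

  row1 -= 2·row0 → [0,3,0,-1]
  row2 -= -2·row0 → [0,3,1,0]
  row3 -= 0·row0 → [0,-3,-1,3]
  row2 -= 1·row1 → [0,0,1,1]
  row3 -= -1·row1 → [0,0,-1,2]
  row3 -= -1·row2 → [0,0,0,3]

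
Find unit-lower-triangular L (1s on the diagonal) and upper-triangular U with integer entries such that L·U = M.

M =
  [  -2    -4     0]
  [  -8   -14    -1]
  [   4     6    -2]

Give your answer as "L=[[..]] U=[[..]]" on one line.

  row1 -= 4·row0 → [0,2,-1]
  row2 -= -2·row0 → [0,-2,-2]
  row2 -= -1·row1 → [0,0,-3]

L=[[1,0,0],[4,1,0],[-2,-1,1]] U=[[-2,-4,0],[0,2,-1],[0,0,-3]]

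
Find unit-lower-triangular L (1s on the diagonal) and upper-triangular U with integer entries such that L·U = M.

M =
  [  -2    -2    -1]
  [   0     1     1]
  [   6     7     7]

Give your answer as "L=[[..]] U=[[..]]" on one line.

L=[[1,0,0],[0,1,0],[-3,1,1]] U=[[-2,-2,-1],[0,1,1],[0,0,3]]

  row1 -= 0·row0 → [0,1,1]
  row2 -= -3·row0 → [0,1,4]
  row2 -= 1·row1 → [0,0,3]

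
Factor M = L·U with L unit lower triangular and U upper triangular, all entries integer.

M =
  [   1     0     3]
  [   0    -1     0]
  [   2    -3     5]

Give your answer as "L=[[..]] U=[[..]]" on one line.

L=[[1,0,0],[0,1,0],[2,3,1]] U=[[1,0,3],[0,-1,0],[0,0,-1]]

  R1 -= 0·R0 → [0,-1,0]
  R2 -= 2·R0 → [0,-3,-1]
  R2 -= 3·R1 → [0,0,-1]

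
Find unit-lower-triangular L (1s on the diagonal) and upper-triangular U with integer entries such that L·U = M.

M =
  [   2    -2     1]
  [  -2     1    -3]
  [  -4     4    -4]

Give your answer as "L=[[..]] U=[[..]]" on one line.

L=[[1,0,0],[-1,1,0],[-2,0,1]] U=[[2,-2,1],[0,-1,-2],[0,0,-2]]

  R1 -= -1·R0 → [0,-1,-2]
  R2 -= -2·R0 → [0,0,-2]
  R2 -= 0·R1 → [0,0,-2]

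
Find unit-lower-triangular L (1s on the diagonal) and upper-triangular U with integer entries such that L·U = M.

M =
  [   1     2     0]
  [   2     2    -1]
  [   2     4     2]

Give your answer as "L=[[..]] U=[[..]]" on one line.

  r1 -= 2·r0 → [0,-2,-1]
  r2 -= 2·r0 → [0,0,2]
  r2 -= 0·r1 → [0,0,2]

L=[[1,0,0],[2,1,0],[2,0,1]] U=[[1,2,0],[0,-2,-1],[0,0,2]]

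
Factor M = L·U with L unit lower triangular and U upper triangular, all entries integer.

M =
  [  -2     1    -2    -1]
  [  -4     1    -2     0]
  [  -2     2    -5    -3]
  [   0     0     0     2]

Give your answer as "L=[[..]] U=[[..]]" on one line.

L=[[1,0,0,0],[2,1,0,0],[1,-1,1,0],[0,0,0,1]] U=[[-2,1,-2,-1],[0,-1,2,2],[0,0,-1,0],[0,0,0,2]]

  row1 -= 2·row0 → [0,-1,2,2]
  row2 -= 1·row0 → [0,1,-3,-2]
  row3 -= 0·row0 → [0,0,0,2]
  row2 -= -1·row1 → [0,0,-1,0]
  row3 -= 0·row1 → [0,0,0,2]
  row3 -= 0·row2 → [0,0,0,2]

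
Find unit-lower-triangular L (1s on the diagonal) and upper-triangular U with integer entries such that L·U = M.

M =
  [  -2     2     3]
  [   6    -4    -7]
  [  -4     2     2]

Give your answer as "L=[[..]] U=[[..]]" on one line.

L=[[1,0,0],[-3,1,0],[2,-1,1]] U=[[-2,2,3],[0,2,2],[0,0,-2]]

  R1 -= -3·R0 → [0,2,2]
  R2 -= 2·R0 → [0,-2,-4]
  R2 -= -1·R1 → [0,0,-2]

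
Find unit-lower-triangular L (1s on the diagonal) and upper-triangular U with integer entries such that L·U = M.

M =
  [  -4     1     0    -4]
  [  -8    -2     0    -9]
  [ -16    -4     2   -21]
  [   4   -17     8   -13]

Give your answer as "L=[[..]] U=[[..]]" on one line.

  row1 -= 2·row0 → [0,-4,0,-1]
  row2 -= 4·row0 → [0,-8,2,-5]
  row3 -= -1·row0 → [0,-16,8,-17]
  row2 -= 2·row1 → [0,0,2,-3]
  row3 -= 4·row1 → [0,0,8,-13]
  row3 -= 4·row2 → [0,0,0,-1]

L=[[1,0,0,0],[2,1,0,0],[4,2,1,0],[-1,4,4,1]] U=[[-4,1,0,-4],[0,-4,0,-1],[0,0,2,-3],[0,0,0,-1]]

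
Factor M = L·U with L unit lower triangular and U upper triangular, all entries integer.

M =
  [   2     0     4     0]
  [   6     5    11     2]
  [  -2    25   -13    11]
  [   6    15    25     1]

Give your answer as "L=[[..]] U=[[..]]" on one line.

  r1 -= 3·r0 → [0,5,-1,2]
  r2 -= -1·r0 → [0,25,-9,11]
  r3 -= 3·r0 → [0,15,13,1]
  r2 -= 5·r1 → [0,0,-4,1]
  r3 -= 3·r1 → [0,0,16,-5]
  r3 -= -4·r2 → [0,0,0,-1]

L=[[1,0,0,0],[3,1,0,0],[-1,5,1,0],[3,3,-4,1]] U=[[2,0,4,0],[0,5,-1,2],[0,0,-4,1],[0,0,0,-1]]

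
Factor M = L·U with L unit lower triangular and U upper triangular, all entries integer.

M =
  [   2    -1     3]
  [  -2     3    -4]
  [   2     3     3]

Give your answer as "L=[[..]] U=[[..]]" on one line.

  R1 -= -1·R0 → [0,2,-1]
  R2 -= 1·R0 → [0,4,0]
  R2 -= 2·R1 → [0,0,2]

L=[[1,0,0],[-1,1,0],[1,2,1]] U=[[2,-1,3],[0,2,-1],[0,0,2]]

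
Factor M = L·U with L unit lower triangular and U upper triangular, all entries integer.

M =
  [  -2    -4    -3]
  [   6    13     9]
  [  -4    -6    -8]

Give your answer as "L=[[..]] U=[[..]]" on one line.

  row1 -= -3·row0 → [0,1,0]
  row2 -= 2·row0 → [0,2,-2]
  row2 -= 2·row1 → [0,0,-2]

L=[[1,0,0],[-3,1,0],[2,2,1]] U=[[-2,-4,-3],[0,1,0],[0,0,-2]]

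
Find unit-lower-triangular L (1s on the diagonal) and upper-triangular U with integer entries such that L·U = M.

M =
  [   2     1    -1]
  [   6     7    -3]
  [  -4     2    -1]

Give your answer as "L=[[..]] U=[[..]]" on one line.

  R1 -= 3·R0 → [0,4,0]
  R2 -= -2·R0 → [0,4,-3]
  R2 -= 1·R1 → [0,0,-3]

L=[[1,0,0],[3,1,0],[-2,1,1]] U=[[2,1,-1],[0,4,0],[0,0,-3]]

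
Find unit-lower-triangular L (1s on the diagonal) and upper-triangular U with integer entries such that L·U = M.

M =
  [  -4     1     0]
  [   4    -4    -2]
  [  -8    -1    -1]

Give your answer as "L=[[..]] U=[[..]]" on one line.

  R1 -= -1·R0 → [0,-3,-2]
  R2 -= 2·R0 → [0,-3,-1]
  R2 -= 1·R1 → [0,0,1]

L=[[1,0,0],[-1,1,0],[2,1,1]] U=[[-4,1,0],[0,-3,-2],[0,0,1]]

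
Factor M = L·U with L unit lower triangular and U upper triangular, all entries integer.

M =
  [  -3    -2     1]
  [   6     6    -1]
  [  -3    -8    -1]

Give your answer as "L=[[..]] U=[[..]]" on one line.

L=[[1,0,0],[-2,1,0],[1,-3,1]] U=[[-3,-2,1],[0,2,1],[0,0,1]]

  row1 -= -2·row0 → [0,2,1]
  row2 -= 1·row0 → [0,-6,-2]
  row2 -= -3·row1 → [0,0,1]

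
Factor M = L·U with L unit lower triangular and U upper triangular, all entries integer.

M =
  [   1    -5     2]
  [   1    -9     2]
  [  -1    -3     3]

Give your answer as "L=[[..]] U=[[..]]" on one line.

  row1 -= 1·row0 → [0,-4,0]
  row2 -= -1·row0 → [0,-8,5]
  row2 -= 2·row1 → [0,0,5]

L=[[1,0,0],[1,1,0],[-1,2,1]] U=[[1,-5,2],[0,-4,0],[0,0,5]]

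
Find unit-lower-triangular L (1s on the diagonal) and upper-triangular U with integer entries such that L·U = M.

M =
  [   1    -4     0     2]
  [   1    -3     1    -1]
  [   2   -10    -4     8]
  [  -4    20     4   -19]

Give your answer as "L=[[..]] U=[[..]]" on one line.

L=[[1,0,0,0],[1,1,0,0],[2,-2,1,0],[-4,4,0,1]] U=[[1,-4,0,2],[0,1,1,-3],[0,0,-2,-2],[0,0,0,1]]

  row1 -= 1·row0 → [0,1,1,-3]
  row2 -= 2·row0 → [0,-2,-4,4]
  row3 -= -4·row0 → [0,4,4,-11]
  row2 -= -2·row1 → [0,0,-2,-2]
  row3 -= 4·row1 → [0,0,0,1]
  row3 -= 0·row2 → [0,0,0,1]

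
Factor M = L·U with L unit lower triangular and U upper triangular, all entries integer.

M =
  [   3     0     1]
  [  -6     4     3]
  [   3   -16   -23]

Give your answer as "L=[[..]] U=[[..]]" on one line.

  R1 -= -2·R0 → [0,4,5]
  R2 -= 1·R0 → [0,-16,-24]
  R2 -= -4·R1 → [0,0,-4]

L=[[1,0,0],[-2,1,0],[1,-4,1]] U=[[3,0,1],[0,4,5],[0,0,-4]]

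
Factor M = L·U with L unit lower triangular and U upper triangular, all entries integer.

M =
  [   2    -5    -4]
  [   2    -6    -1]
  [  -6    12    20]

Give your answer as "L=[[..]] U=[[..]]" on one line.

L=[[1,0,0],[1,1,0],[-3,3,1]] U=[[2,-5,-4],[0,-1,3],[0,0,-1]]

  R1 -= 1·R0 → [0,-1,3]
  R2 -= -3·R0 → [0,-3,8]
  R2 -= 3·R1 → [0,0,-1]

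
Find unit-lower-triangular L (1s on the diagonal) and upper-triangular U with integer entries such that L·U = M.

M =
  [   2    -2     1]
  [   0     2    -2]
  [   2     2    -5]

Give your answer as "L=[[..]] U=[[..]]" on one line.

L=[[1,0,0],[0,1,0],[1,2,1]] U=[[2,-2,1],[0,2,-2],[0,0,-2]]

  r1 -= 0·r0 → [0,2,-2]
  r2 -= 1·r0 → [0,4,-6]
  r2 -= 2·r1 → [0,0,-2]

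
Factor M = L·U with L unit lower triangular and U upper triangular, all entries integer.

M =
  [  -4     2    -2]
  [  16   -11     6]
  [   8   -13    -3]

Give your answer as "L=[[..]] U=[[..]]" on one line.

  r1 -= -4·r0 → [0,-3,-2]
  r2 -= -2·r0 → [0,-9,-7]
  r2 -= 3·r1 → [0,0,-1]

L=[[1,0,0],[-4,1,0],[-2,3,1]] U=[[-4,2,-2],[0,-3,-2],[0,0,-1]]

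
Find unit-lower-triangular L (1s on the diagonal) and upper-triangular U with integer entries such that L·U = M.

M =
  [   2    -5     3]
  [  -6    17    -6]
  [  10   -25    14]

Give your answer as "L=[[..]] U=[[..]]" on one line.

  R1 -= -3·R0 → [0,2,3]
  R2 -= 5·R0 → [0,0,-1]
  R2 -= 0·R1 → [0,0,-1]

L=[[1,0,0],[-3,1,0],[5,0,1]] U=[[2,-5,3],[0,2,3],[0,0,-1]]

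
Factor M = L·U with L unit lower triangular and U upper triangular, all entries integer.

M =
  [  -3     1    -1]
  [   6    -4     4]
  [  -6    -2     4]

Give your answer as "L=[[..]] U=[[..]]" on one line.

L=[[1,0,0],[-2,1,0],[2,2,1]] U=[[-3,1,-1],[0,-2,2],[0,0,2]]

  r1 -= -2·r0 → [0,-2,2]
  r2 -= 2·r0 → [0,-4,6]
  r2 -= 2·r1 → [0,0,2]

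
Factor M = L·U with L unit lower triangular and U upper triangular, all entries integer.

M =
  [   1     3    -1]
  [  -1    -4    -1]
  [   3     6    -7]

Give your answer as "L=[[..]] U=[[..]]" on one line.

L=[[1,0,0],[-1,1,0],[3,3,1]] U=[[1,3,-1],[0,-1,-2],[0,0,2]]

  r1 -= -1·r0 → [0,-1,-2]
  r2 -= 3·r0 → [0,-3,-4]
  r2 -= 3·r1 → [0,0,2]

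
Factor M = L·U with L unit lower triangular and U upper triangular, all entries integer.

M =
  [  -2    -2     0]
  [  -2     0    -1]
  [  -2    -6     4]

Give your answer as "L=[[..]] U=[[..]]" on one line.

L=[[1,0,0],[1,1,0],[1,-2,1]] U=[[-2,-2,0],[0,2,-1],[0,0,2]]

  row1 -= 1·row0 → [0,2,-1]
  row2 -= 1·row0 → [0,-4,4]
  row2 -= -2·row1 → [0,0,2]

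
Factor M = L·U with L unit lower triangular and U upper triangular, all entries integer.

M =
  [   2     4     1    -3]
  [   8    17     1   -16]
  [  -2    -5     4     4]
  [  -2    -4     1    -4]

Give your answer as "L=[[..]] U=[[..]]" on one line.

L=[[1,0,0,0],[4,1,0,0],[-1,-1,1,0],[-1,0,1,1]] U=[[2,4,1,-3],[0,1,-3,-4],[0,0,2,-3],[0,0,0,-4]]

  row1 -= 4·row0 → [0,1,-3,-4]
  row2 -= -1·row0 → [0,-1,5,1]
  row3 -= -1·row0 → [0,0,2,-7]
  row2 -= -1·row1 → [0,0,2,-3]
  row3 -= 0·row1 → [0,0,2,-7]
  row3 -= 1·row2 → [0,0,0,-4]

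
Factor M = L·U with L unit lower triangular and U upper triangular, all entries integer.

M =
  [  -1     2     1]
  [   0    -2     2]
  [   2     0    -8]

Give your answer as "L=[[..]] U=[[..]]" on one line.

L=[[1,0,0],[0,1,0],[-2,-2,1]] U=[[-1,2,1],[0,-2,2],[0,0,-2]]

  r1 -= 0·r0 → [0,-2,2]
  r2 -= -2·r0 → [0,4,-6]
  r2 -= -2·r1 → [0,0,-2]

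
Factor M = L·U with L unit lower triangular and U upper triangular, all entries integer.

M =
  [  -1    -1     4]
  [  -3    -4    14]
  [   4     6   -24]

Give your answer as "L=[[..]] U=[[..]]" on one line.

  r1 -= 3·r0 → [0,-1,2]
  r2 -= -4·r0 → [0,2,-8]
  r2 -= -2·r1 → [0,0,-4]

L=[[1,0,0],[3,1,0],[-4,-2,1]] U=[[-1,-1,4],[0,-1,2],[0,0,-4]]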